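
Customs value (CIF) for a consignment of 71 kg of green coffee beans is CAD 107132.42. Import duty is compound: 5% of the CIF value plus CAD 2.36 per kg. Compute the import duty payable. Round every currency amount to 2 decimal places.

Ad valorem component: 107132.42 × 5% = 5356.62
Specific component: 71 × 2.36 = 167.56
Import duty = 5356.62 + 167.56 = 5524.18

Import duty: CAD 5524.18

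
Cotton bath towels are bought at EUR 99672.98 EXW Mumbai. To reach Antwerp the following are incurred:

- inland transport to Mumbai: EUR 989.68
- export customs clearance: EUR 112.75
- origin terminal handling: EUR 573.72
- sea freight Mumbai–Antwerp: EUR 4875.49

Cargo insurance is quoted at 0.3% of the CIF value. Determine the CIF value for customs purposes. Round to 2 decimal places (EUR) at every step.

Let C be the CIF value. C = EXW price + pre-shipment costs + freight + 0.3% × C
C − 0.3% × C = 99672.98 + 989.68 + 112.75 + 573.72 + 4875.49
0.997 × C = 106224.62
C = 106224.62 / 0.997 = 106544.25
Insurance premium = 0.3% × 106544.25 = 319.63

CIF value: EUR 106544.25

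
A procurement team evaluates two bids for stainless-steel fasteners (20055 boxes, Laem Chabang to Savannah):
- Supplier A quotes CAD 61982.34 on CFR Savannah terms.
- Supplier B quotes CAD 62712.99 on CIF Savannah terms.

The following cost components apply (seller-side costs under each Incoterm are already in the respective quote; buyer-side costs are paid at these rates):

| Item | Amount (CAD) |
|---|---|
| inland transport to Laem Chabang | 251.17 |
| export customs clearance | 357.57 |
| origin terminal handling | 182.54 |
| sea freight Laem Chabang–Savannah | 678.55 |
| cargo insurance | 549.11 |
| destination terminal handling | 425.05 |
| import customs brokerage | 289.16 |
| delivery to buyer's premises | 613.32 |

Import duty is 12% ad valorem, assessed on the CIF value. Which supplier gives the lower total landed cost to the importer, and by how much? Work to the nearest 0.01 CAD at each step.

Supplier A (CFR):
CIF value = CFR price + insurance = 61982.34 + 549.11 = 62531.45
Import duty = 62531.45 × 12% = 7503.77
Buyer bears (A): 549.11 + 425.05 + 289.16 + 613.32 = 1876.64
Landed cost (A) = invoice 61982.34 + 1876.64 + duty 7503.77 = 71362.75
Supplier B (CIF):
The CIF price already equals the CIF value: 62712.99
Import duty = 62712.99 × 12% = 7525.56
Buyer bears (B): 425.05 + 289.16 + 613.32 = 1327.53
Landed cost (B) = invoice 62712.99 + 1327.53 + duty 7525.56 = 71566.08
Difference = |71362.75 − 71566.08| = 203.33

Supplier A is cheaper by CAD 203.33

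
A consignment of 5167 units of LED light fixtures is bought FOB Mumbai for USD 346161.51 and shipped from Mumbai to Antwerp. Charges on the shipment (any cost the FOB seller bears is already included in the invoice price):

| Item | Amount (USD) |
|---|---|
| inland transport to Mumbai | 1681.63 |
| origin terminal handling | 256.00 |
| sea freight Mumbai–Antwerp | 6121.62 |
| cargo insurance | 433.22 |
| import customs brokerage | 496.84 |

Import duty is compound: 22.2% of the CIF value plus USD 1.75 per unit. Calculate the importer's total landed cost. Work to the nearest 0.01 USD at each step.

FOB: the seller bears costs until goods are on board at the origin port; the buyer bears freight, insurance and all costs thereafter.
Already in the invoice (seller's account under FOB): inland to port, origin terminal — exclude.
CIF value = FOB price + freight + insurance = 346161.51 + 6121.62 + 433.22 = 352716.35
Ad valorem component: 352716.35 × 22.2% = 78303.03
Specific component: 5167 × 1.75 = 9042.25
Import duty = 78303.03 + 9042.25 = 87345.28
Buyer bears: freight 6121.62 + insurance 433.22 + brokerage 496.84 + duty 87345.28 = 94396.96
Landed cost = invoice 346161.51 + 94396.96 = 440558.47

Total landed cost: USD 440558.47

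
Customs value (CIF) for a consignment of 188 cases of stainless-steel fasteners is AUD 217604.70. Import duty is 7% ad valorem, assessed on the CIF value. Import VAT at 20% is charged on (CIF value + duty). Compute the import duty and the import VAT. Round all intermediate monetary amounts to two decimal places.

Import duty = 217604.70 × 7% = 15232.33
VAT base = CIF + duty = 217604.70 + 15232.33 = 232837.03
Import VAT = 232837.03 × 20% = 46567.41

Import duty: AUD 15232.33; import VAT: AUD 46567.41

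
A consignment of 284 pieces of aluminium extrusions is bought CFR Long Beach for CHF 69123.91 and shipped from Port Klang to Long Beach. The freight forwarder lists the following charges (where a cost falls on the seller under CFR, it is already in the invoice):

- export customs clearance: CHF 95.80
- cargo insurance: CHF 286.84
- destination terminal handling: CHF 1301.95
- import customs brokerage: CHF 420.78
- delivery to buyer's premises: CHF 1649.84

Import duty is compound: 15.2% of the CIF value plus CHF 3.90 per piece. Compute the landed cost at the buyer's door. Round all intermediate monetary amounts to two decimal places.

CFR: the seller pays costs through ocean freight to the destination port, but not insurance.
Already in the invoice (seller's account under CFR): export clearance — exclude.
CIF value = CFR price + insurance = 69123.91 + 286.84 = 69410.75
Ad valorem component: 69410.75 × 15.2% = 10550.43
Specific component: 284 × 3.90 = 1107.60
Import duty = 10550.43 + 1107.60 = 11658.03
Buyer bears: insurance 286.84 + destination terminal 1301.95 + brokerage 420.78 + delivery 1649.84 + duty 11658.03 = 15317.44
Landed cost = invoice 69123.91 + 15317.44 = 84441.35

Total landed cost: CHF 84441.35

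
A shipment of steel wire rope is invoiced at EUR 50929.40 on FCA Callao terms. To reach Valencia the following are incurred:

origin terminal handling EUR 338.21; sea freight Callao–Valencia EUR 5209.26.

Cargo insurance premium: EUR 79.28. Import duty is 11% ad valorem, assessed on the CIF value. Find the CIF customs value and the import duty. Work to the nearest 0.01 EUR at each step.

CIF = FCA price + pre-shipment costs + freight + insurance
CIF = 50929.40 + 338.21 + 5209.26 + 79.28 = 56556.15
Import duty = 56556.15 × 11% = 6221.18

CIF value: EUR 56556.15; import duty: EUR 6221.18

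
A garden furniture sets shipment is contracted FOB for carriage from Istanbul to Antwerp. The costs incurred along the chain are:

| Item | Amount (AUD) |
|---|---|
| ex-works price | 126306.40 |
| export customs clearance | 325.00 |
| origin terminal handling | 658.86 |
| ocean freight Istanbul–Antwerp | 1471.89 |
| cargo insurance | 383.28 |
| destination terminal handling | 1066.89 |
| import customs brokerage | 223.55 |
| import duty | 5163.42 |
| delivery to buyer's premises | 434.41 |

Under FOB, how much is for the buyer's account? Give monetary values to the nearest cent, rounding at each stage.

Buyer's account: AUD 8743.44

FOB: the seller bears costs until goods are on board at the origin port; the buyer bears freight, insurance and all costs thereafter.
Seller's account: goods 126306.40 + export clearance 325.00 + origin terminal 658.86 = 127290.26
Buyer's account: freight 1471.89 + insurance 383.28 + destination terminal 1066.89 + brokerage 223.55 + duty 5163.42 + delivery 434.41 = 8743.44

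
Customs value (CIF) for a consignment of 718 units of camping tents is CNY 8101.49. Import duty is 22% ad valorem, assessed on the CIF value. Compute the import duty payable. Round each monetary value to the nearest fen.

Import duty: CNY 1782.33

Import duty = 8101.49 × 22% = 1782.33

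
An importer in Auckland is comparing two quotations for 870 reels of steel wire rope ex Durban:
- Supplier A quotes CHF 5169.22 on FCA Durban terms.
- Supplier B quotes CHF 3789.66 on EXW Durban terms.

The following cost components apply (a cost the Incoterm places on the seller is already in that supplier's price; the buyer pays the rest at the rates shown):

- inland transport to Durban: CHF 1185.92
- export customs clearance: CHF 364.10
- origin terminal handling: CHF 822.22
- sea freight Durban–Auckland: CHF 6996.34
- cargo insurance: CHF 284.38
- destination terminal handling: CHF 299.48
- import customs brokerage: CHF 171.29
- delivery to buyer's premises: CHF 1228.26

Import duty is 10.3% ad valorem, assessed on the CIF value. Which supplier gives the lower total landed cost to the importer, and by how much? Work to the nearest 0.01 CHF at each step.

Supplier A is cheaper by CHF 188.02

Supplier A (FCA):
CIF value = FCA price + origin terminal + freight + insurance = 5169.22 + 822.22 + 6996.34 + 284.38 = 13272.16
Import duty = 13272.16 × 10.3% = 1367.03
Buyer bears (A): 822.22 + 6996.34 + 284.38 + 299.48 + 171.29 + 1228.26 = 9801.97
Landed cost (A) = invoice 5169.22 + 9801.97 + duty 1367.03 = 16338.22
Supplier B (EXW):
CIF value = EXW price + inland to port + export clearance + origin terminal + freight + insurance = 3789.66 + 1185.92 + 364.10 + 822.22 + 6996.34 + 284.38 = 13442.62
Import duty = 13442.62 × 10.3% = 1384.59
Buyer bears (B): 1185.92 + 364.10 + 822.22 + 6996.34 + 284.38 + 299.48 + 171.29 + 1228.26 = 11351.99
Landed cost (B) = invoice 3789.66 + 11351.99 + duty 1384.59 = 16526.24
Difference = |16338.22 − 16526.24| = 188.02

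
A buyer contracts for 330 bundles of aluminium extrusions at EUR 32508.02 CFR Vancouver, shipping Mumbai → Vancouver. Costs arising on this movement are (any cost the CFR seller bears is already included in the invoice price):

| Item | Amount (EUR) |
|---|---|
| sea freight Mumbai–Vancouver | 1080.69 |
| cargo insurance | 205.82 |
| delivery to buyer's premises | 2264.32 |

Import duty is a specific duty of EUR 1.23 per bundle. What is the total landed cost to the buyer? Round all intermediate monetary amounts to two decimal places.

CFR: the seller pays costs through ocean freight to the destination port, but not insurance.
Already in the invoice (seller's account under CFR): freight — exclude.
CIF value = CFR price + insurance = 32508.02 + 205.82 = 32713.84
Import duty = 330 × 1.23 = 405.90
Buyer bears: insurance 205.82 + delivery 2264.32 + duty 405.90 = 2876.04
Landed cost = invoice 32508.02 + 2876.04 = 35384.06

Total landed cost: EUR 35384.06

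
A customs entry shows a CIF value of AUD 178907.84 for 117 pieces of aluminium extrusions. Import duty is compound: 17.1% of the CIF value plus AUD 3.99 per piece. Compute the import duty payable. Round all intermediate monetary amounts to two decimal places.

Import duty: AUD 31060.07

Ad valorem component: 178907.84 × 17.1% = 30593.24
Specific component: 117 × 3.99 = 466.83
Import duty = 30593.24 + 466.83 = 31060.07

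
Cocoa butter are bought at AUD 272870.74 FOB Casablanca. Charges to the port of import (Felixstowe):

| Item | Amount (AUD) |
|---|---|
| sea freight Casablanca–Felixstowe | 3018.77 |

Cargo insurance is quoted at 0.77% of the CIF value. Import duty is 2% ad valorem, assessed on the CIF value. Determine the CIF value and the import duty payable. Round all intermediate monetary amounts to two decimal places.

CIF value: AUD 278030.34; import duty: AUD 5560.61

Let C be the CIF value. C = FOB price + freight + 0.77% × C
C − 0.77% × C = 272870.74 + 3018.77
0.9923 × C = 275889.51
C = 275889.51 / 0.9923 = 278030.34
Insurance premium = 0.77% × 278030.34 = 2140.83
Import duty = 278030.34 × 2% = 5560.61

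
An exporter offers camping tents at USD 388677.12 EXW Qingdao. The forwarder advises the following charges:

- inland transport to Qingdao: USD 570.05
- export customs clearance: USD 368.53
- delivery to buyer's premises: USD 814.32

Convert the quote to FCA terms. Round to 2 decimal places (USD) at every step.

Not relevant to the conversion: delivery — on the buyer under both terms; not part of either seller's price.
From EXW to FCA, the seller additionally bears: inland to port, export clearance.
FCA price = 388677.12 + 570.05 + 368.53 = 389615.70

FCA price: USD 389615.70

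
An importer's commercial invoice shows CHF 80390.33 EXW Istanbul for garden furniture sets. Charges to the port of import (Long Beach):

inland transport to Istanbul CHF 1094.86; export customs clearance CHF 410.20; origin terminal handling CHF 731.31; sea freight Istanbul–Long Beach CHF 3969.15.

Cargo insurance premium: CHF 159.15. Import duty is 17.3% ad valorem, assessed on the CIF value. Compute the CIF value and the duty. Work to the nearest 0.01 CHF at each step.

CIF = EXW price + pre-shipment costs + freight + insurance
CIF = 80390.33 + 1094.86 + 410.20 + 731.31 + 3969.15 + 159.15 = 86755.00
Import duty = 86755.00 × 17.3% = 15008.62

CIF value: CHF 86755.00; import duty: CHF 15008.62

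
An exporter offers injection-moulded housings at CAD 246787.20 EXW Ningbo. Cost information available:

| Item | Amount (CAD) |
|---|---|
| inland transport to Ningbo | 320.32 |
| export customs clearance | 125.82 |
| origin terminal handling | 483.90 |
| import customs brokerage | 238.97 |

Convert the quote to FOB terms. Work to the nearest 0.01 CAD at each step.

Not relevant to the conversion: brokerage — on the buyer under both terms; not part of either seller's price.
From EXW to FOB, the seller additionally bears: inland to port, export clearance, origin terminal.
FOB price = 246787.20 + 320.32 + 125.82 + 483.90 = 247717.24

FOB price: CAD 247717.24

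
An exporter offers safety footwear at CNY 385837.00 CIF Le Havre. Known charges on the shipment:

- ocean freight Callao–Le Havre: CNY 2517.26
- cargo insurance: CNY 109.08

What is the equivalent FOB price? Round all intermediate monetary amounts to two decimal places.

From CIF to FOB, the seller no longer bears: freight, insurance.
FOB price = 385837.00 − 2517.26 − 109.08 = 383210.66

FOB price: CNY 383210.66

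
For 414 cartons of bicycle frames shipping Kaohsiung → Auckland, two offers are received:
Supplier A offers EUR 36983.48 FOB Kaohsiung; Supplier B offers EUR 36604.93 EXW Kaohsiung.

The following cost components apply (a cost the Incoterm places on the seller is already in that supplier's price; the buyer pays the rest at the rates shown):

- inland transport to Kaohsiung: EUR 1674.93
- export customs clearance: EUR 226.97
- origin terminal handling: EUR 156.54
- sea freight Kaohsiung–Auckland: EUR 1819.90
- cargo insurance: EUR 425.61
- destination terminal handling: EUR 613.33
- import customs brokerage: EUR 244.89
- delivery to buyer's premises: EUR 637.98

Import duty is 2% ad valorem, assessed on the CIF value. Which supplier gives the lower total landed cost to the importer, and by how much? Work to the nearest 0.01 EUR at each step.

Supplier A (FOB):
CIF value = FOB price + freight + insurance = 36983.48 + 1819.90 + 425.61 = 39228.99
Import duty = 39228.99 × 2% = 784.58
Buyer bears (A): 1819.90 + 425.61 + 613.33 + 244.89 + 637.98 = 3741.71
Landed cost (A) = invoice 36983.48 + 3741.71 + duty 784.58 = 41509.77
Supplier B (EXW):
CIF value = EXW price + inland to port + export clearance + origin terminal + freight + insurance = 36604.93 + 1674.93 + 226.97 + 156.54 + 1819.90 + 425.61 = 40908.88
Import duty = 40908.88 × 2% = 818.18
Buyer bears (B): 1674.93 + 226.97 + 156.54 + 1819.90 + 425.61 + 613.33 + 244.89 + 637.98 = 5800.15
Landed cost (B) = invoice 36604.93 + 5800.15 + duty 818.18 = 43223.26
Difference = |41509.77 − 43223.26| = 1713.49

Supplier A is cheaper by EUR 1713.49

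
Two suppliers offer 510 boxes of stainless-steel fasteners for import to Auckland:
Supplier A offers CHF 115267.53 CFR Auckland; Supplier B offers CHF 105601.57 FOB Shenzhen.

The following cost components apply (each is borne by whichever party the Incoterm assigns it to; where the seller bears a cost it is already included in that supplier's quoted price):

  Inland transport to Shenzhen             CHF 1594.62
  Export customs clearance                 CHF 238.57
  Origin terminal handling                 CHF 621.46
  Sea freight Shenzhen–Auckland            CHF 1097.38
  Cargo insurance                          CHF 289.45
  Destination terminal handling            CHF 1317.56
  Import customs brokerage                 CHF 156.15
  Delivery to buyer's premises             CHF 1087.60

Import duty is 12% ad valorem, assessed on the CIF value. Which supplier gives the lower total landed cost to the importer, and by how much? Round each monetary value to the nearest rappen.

Supplier A (CFR):
CIF value = CFR price + insurance = 115267.53 + 289.45 = 115556.98
Import duty = 115556.98 × 12% = 13866.84
Buyer bears (A): 289.45 + 1317.56 + 156.15 + 1087.60 = 2850.76
Landed cost (A) = invoice 115267.53 + 2850.76 + duty 13866.84 = 131985.13
Supplier B (FOB):
CIF value = FOB price + freight + insurance = 105601.57 + 1097.38 + 289.45 = 106988.40
Import duty = 106988.40 × 12% = 12838.61
Buyer bears (B): 1097.38 + 289.45 + 1317.56 + 156.15 + 1087.60 = 3948.14
Landed cost (B) = invoice 105601.57 + 3948.14 + duty 12838.61 = 122388.32
Difference = |131985.13 − 122388.32| = 9596.81

Supplier B is cheaper by CHF 9596.81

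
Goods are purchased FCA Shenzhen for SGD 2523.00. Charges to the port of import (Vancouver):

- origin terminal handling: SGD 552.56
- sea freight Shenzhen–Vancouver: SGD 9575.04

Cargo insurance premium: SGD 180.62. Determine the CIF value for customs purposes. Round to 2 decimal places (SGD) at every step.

CIF = FCA price + pre-shipment costs + freight + insurance
CIF = 2523.00 + 552.56 + 9575.04 + 180.62 = 12831.22

CIF value: SGD 12831.22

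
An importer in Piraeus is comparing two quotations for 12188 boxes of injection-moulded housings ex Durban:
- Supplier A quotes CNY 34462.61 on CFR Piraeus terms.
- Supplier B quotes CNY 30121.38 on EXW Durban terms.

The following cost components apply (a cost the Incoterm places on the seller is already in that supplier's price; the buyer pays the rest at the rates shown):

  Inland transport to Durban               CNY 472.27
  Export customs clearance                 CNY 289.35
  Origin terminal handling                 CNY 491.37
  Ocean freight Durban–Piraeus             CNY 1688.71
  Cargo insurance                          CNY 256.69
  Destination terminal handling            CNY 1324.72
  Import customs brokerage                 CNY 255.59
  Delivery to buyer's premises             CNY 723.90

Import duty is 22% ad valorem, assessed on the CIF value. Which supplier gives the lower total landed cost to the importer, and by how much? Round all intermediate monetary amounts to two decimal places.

Supplier B is cheaper by CNY 1707.43

Supplier A (CFR):
CIF value = CFR price + insurance = 34462.61 + 256.69 = 34719.30
Import duty = 34719.30 × 22% = 7638.25
Buyer bears (A): 256.69 + 1324.72 + 255.59 + 723.90 = 2560.90
Landed cost (A) = invoice 34462.61 + 2560.90 + duty 7638.25 = 44661.76
Supplier B (EXW):
CIF value = EXW price + inland to port + export clearance + origin terminal + freight + insurance = 30121.38 + 472.27 + 289.35 + 491.37 + 1688.71 + 256.69 = 33319.77
Import duty = 33319.77 × 22% = 7330.35
Buyer bears (B): 472.27 + 289.35 + 491.37 + 1688.71 + 256.69 + 1324.72 + 255.59 + 723.90 = 5502.60
Landed cost (B) = invoice 30121.38 + 5502.60 + duty 7330.35 = 42954.33
Difference = |44661.76 − 42954.33| = 1707.43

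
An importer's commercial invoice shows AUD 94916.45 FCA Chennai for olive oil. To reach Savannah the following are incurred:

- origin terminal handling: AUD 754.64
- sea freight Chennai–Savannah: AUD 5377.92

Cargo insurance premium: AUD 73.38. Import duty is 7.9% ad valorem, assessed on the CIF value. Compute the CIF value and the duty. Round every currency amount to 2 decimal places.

CIF = FCA price + pre-shipment costs + freight + insurance
CIF = 94916.45 + 754.64 + 5377.92 + 73.38 = 101122.39
Import duty = 101122.39 × 7.9% = 7988.67

CIF value: AUD 101122.39; import duty: AUD 7988.67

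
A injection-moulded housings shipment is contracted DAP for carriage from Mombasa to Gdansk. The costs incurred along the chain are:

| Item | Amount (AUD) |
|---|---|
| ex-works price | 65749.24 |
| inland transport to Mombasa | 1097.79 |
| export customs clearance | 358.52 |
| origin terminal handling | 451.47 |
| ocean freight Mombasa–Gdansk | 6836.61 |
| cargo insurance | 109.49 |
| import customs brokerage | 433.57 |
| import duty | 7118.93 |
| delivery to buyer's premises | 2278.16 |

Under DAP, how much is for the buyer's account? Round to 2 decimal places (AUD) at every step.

DAP: the seller bears all costs to the named destination except import duty and clearance.
Seller's account: goods 65749.24 + inland to port 1097.79 + export clearance 358.52 + origin terminal 451.47 + freight 6836.61 + insurance 109.49 + delivery 2278.16 = 76881.28
Buyer's account: brokerage 433.57 + duty 7118.93 = 7552.50

Buyer's account: AUD 7552.50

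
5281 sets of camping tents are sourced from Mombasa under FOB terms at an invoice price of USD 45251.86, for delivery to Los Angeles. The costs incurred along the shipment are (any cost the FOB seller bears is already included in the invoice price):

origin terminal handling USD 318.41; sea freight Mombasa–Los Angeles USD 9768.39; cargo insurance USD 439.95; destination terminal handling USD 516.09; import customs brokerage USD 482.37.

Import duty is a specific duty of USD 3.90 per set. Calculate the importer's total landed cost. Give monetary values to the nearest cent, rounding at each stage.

FOB: the seller bears costs until goods are on board at the origin port; the buyer bears freight, insurance and all costs thereafter.
Already in the invoice (seller's account under FOB): origin terminal — exclude.
CIF value = FOB price + freight + insurance = 45251.86 + 9768.39 + 439.95 = 55460.20
Import duty = 5281 × 3.90 = 20595.90
Buyer bears: freight 9768.39 + insurance 439.95 + destination terminal 516.09 + brokerage 482.37 + duty 20595.90 = 31802.70
Landed cost = invoice 45251.86 + 31802.70 = 77054.56

Total landed cost: USD 77054.56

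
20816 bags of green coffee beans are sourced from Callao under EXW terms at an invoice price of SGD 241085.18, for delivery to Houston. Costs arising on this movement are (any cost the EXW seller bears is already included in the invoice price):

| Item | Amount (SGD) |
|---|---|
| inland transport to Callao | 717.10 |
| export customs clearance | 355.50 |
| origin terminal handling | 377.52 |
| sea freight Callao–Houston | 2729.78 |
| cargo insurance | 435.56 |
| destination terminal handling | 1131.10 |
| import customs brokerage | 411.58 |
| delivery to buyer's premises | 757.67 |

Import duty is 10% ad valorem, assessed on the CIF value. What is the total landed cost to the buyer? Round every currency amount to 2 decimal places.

EXW: the seller makes goods available at their premises; the buyer bears all onward costs.
CIF value = EXW price + inland to port + export clearance + origin terminal + freight + insurance = 241085.18 + 717.10 + 355.50 + 377.52 + 2729.78 + 435.56 = 245700.64
Import duty = 245700.64 × 10% = 24570.06
Buyer bears: inland to port 717.10 + export clearance 355.50 + origin terminal 377.52 + freight 2729.78 + insurance 435.56 + destination terminal 1131.10 + brokerage 411.58 + delivery 757.67 + duty 24570.06 = 31485.87
Landed cost = invoice 241085.18 + 31485.87 = 272571.05

Total landed cost: SGD 272571.05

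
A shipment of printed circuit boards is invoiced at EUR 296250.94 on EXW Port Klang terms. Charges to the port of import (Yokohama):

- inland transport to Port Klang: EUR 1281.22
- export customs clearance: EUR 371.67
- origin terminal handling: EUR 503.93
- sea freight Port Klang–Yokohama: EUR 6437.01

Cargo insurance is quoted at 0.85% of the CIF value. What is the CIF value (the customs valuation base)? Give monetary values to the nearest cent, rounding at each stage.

Let C be the CIF value. C = EXW price + pre-shipment costs + freight + 0.85% × C
C − 0.85% × C = 296250.94 + 1281.22 + 371.67 + 503.93 + 6437.01
0.9915 × C = 304844.77
C = 304844.77 / 0.9915 = 307458.16
Insurance premium = 0.85% × 307458.16 = 2613.39

CIF value: EUR 307458.16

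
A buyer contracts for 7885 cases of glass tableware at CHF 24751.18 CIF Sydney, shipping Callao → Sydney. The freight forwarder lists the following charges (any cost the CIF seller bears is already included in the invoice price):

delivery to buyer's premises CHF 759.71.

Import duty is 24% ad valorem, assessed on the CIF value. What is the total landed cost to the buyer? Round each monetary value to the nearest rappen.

Total landed cost: CHF 31451.17

CIF: the seller pays costs through ocean freight and marine insurance to the destination port.
The CIF price already equals the CIF value: 24751.18
Import duty = 24751.18 × 24% = 5940.28
Buyer bears: delivery 759.71 + duty 5940.28 = 6699.99
Landed cost = invoice 24751.18 + 6699.99 = 31451.17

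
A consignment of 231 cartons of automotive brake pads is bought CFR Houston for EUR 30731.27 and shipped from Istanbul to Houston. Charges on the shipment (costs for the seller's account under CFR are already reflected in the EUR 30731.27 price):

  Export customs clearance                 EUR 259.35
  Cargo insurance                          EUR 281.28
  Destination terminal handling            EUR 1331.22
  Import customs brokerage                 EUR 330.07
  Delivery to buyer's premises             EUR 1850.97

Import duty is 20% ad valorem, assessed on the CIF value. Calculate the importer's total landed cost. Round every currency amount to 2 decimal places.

CFR: the seller pays costs through ocean freight to the destination port, but not insurance.
Already in the invoice (seller's account under CFR): export clearance — exclude.
CIF value = CFR price + insurance = 30731.27 + 281.28 = 31012.55
Import duty = 31012.55 × 20% = 6202.51
Buyer bears: insurance 281.28 + destination terminal 1331.22 + brokerage 330.07 + delivery 1850.97 + duty 6202.51 = 9996.05
Landed cost = invoice 30731.27 + 9996.05 = 40727.32

Total landed cost: EUR 40727.32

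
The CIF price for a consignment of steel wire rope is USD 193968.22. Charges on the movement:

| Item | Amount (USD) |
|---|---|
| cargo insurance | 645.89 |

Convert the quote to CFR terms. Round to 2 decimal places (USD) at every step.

CFR price: USD 193322.33

From CIF to CFR, the seller no longer bears: insurance.
CFR price = 193968.22 − 645.89 = 193322.33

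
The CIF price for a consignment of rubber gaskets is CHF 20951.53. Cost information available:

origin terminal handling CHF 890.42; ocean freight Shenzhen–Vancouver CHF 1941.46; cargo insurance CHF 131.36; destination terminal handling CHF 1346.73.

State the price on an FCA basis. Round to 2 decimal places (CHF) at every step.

Not relevant to the conversion: destination terminal — on the buyer under both terms; not part of either seller's price.
From CIF to FCA, the seller no longer bears: origin terminal, freight, insurance.
FCA price = 20951.53 − 890.42 − 1941.46 − 131.36 = 17988.29

FCA price: CHF 17988.29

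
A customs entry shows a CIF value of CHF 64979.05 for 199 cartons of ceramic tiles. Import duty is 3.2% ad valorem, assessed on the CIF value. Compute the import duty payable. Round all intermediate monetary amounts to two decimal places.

Import duty = 64979.05 × 3.2% = 2079.33

Import duty: CHF 2079.33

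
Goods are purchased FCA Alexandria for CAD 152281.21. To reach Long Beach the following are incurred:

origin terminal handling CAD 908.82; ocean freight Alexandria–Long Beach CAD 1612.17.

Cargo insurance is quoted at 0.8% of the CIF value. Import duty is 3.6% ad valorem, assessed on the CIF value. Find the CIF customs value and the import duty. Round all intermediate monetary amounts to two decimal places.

CIF value: CAD 156050.60; import duty: CAD 5617.82

Let C be the CIF value. C = FCA price + pre-shipment costs + freight + 0.8% × C
C − 0.8% × C = 152281.21 + 908.82 + 1612.17
0.992 × C = 154802.20
C = 154802.20 / 0.992 = 156050.60
Insurance premium = 0.8% × 156050.60 = 1248.40
Import duty = 156050.60 × 3.6% = 5617.82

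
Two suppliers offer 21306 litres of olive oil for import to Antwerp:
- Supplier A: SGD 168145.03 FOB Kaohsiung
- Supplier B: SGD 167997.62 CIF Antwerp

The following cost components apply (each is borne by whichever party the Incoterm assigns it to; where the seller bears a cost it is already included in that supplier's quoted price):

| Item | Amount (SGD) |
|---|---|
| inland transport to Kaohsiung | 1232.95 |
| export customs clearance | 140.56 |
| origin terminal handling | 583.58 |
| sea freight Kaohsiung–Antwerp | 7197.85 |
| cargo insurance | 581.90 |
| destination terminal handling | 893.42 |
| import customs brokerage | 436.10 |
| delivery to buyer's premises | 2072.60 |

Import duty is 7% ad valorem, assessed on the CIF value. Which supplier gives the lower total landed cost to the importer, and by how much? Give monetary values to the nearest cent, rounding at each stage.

Supplier A (FOB):
CIF value = FOB price + freight + insurance = 168145.03 + 7197.85 + 581.90 = 175924.78
Import duty = 175924.78 × 7% = 12314.73
Buyer bears (A): 7197.85 + 581.90 + 893.42 + 436.10 + 2072.60 = 11181.87
Landed cost (A) = invoice 168145.03 + 11181.87 + duty 12314.73 = 191641.63
Supplier B (CIF):
The CIF price already equals the CIF value: 167997.62
Import duty = 167997.62 × 7% = 11759.83
Buyer bears (B): 893.42 + 436.10 + 2072.60 = 3402.12
Landed cost (B) = invoice 167997.62 + 3402.12 + duty 11759.83 = 183159.57
Difference = |191641.63 − 183159.57| = 8482.06

Supplier B is cheaper by SGD 8482.06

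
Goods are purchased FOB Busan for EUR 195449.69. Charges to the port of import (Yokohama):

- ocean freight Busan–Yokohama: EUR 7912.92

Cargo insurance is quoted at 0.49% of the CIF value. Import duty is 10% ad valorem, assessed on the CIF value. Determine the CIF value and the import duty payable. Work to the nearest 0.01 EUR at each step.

CIF value: EUR 204363.99; import duty: EUR 20436.40

Let C be the CIF value. C = FOB price + freight + 0.49% × C
C − 0.49% × C = 195449.69 + 7912.92
0.9951 × C = 203362.61
C = 203362.61 / 0.9951 = 204363.99
Insurance premium = 0.49% × 204363.99 = 1001.38
Import duty = 204363.99 × 10% = 20436.40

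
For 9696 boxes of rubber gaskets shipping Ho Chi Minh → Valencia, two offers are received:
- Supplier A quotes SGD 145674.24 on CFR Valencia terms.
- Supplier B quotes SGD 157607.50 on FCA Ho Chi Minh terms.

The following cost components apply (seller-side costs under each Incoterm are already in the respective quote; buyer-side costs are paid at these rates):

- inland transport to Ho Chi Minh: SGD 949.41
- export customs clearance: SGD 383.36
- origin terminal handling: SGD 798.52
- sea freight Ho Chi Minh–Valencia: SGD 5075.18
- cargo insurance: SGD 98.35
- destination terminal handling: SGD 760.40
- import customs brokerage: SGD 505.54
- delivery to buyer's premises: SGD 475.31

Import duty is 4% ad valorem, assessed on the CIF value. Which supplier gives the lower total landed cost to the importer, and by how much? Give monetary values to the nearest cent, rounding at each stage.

Supplier A is cheaper by SGD 18519.24

Supplier A (CFR):
CIF value = CFR price + insurance = 145674.24 + 98.35 = 145772.59
Import duty = 145772.59 × 4% = 5830.90
Buyer bears (A): 98.35 + 760.40 + 505.54 + 475.31 = 1839.60
Landed cost (A) = invoice 145674.24 + 1839.60 + duty 5830.90 = 153344.74
Supplier B (FCA):
CIF value = FCA price + origin terminal + freight + insurance = 157607.50 + 798.52 + 5075.18 + 98.35 = 163579.55
Import duty = 163579.55 × 4% = 6543.18
Buyer bears (B): 798.52 + 5075.18 + 98.35 + 760.40 + 505.54 + 475.31 = 7713.30
Landed cost (B) = invoice 157607.50 + 7713.30 + duty 6543.18 = 171863.98
Difference = |153344.74 − 171863.98| = 18519.24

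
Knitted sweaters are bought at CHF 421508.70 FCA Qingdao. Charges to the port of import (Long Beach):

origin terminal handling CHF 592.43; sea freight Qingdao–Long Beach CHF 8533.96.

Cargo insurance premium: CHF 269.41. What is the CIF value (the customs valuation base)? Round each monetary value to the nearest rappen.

CIF = FCA price + pre-shipment costs + freight + insurance
CIF = 421508.70 + 592.43 + 8533.96 + 269.41 = 430904.50

CIF value: CHF 430904.50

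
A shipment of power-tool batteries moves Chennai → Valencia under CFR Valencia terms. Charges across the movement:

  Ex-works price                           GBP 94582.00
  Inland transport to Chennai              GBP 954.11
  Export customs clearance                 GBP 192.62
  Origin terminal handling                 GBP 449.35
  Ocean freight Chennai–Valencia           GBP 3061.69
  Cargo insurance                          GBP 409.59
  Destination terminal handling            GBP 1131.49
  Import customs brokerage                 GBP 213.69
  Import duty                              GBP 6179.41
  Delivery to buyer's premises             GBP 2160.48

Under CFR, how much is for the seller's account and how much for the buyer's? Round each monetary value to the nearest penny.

Seller: GBP 99239.77; buyer: GBP 10094.66

CFR: the seller pays costs through ocean freight to the destination port, but not insurance.
Seller's account: goods 94582.00 + inland to port 954.11 + export clearance 192.62 + origin terminal 449.35 + freight 3061.69 = 99239.77
Buyer's account: insurance 409.59 + destination terminal 1131.49 + brokerage 213.69 + duty 6179.41 + delivery 2160.48 = 10094.66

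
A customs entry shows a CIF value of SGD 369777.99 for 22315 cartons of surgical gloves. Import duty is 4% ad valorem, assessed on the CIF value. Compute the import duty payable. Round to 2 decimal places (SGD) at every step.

Import duty: SGD 14791.12

Import duty = 369777.99 × 4% = 14791.12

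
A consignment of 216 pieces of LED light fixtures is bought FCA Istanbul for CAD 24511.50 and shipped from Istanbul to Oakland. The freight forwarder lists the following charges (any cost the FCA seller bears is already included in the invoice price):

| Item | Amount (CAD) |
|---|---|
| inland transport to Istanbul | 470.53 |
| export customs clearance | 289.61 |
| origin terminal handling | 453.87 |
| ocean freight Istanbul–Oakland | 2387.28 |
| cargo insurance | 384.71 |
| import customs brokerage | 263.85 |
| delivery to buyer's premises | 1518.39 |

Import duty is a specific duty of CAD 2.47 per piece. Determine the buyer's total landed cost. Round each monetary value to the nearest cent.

FCA: the seller delivers export-cleared goods to the carrier; the buyer bears costs from that point.
Already in the invoice (seller's account under FCA): inland to port, export clearance — exclude.
CIF value = FCA price + origin terminal + freight + insurance = 24511.50 + 453.87 + 2387.28 + 384.71 = 27737.36
Import duty = 216 × 2.47 = 533.52
Buyer bears: origin terminal 453.87 + freight 2387.28 + insurance 384.71 + brokerage 263.85 + delivery 1518.39 + duty 533.52 = 5541.62
Landed cost = invoice 24511.50 + 5541.62 = 30053.12

Total landed cost: CAD 30053.12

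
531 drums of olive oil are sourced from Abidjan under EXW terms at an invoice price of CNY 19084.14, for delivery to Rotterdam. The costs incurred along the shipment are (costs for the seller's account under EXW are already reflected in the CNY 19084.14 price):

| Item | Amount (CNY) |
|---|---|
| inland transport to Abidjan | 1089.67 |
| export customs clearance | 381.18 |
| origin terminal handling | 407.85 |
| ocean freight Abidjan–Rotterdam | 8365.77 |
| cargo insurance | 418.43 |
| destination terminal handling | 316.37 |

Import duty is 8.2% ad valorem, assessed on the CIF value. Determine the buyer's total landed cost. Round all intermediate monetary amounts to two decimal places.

Total landed cost: CNY 32502.67

EXW: the seller makes goods available at their premises; the buyer bears all onward costs.
CIF value = EXW price + inland to port + export clearance + origin terminal + freight + insurance = 19084.14 + 1089.67 + 381.18 + 407.85 + 8365.77 + 418.43 = 29747.04
Import duty = 29747.04 × 8.2% = 2439.26
Buyer bears: inland to port 1089.67 + export clearance 381.18 + origin terminal 407.85 + freight 8365.77 + insurance 418.43 + destination terminal 316.37 + duty 2439.26 = 13418.53
Landed cost = invoice 19084.14 + 13418.53 = 32502.67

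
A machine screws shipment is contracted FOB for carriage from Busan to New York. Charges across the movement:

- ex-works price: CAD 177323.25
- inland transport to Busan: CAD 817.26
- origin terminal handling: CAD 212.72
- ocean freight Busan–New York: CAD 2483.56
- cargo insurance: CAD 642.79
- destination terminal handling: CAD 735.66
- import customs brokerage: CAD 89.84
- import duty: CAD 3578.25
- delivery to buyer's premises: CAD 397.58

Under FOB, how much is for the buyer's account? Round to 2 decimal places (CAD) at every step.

Buyer's account: CAD 7927.68

FOB: the seller bears costs until goods are on board at the origin port; the buyer bears freight, insurance and all costs thereafter.
Seller's account: goods 177323.25 + inland to port 817.26 + origin terminal 212.72 = 178353.23
Buyer's account: freight 2483.56 + insurance 642.79 + destination terminal 735.66 + brokerage 89.84 + duty 3578.25 + delivery 397.58 = 7927.68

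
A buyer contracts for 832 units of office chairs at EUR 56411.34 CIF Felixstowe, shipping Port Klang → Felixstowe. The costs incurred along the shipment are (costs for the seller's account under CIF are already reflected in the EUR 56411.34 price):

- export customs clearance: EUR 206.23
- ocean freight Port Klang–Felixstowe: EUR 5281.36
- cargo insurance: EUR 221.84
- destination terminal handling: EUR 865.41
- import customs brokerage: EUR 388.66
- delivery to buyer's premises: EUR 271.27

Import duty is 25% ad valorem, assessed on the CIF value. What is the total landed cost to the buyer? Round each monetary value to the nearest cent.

Total landed cost: EUR 72039.52

CIF: the seller pays costs through ocean freight and marine insurance to the destination port.
Already in the invoice (seller's account under CIF): export clearance, freight, insurance — exclude.
The CIF price already equals the CIF value: 56411.34
Import duty = 56411.34 × 25% = 14102.84
Buyer bears: destination terminal 865.41 + brokerage 388.66 + delivery 271.27 + duty 14102.84 = 15628.18
Landed cost = invoice 56411.34 + 15628.18 = 72039.52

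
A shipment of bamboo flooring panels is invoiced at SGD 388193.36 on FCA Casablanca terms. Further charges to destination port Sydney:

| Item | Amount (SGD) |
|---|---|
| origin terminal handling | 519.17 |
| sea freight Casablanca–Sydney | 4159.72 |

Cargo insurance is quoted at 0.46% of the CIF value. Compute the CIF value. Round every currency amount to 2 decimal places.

CIF value: SGD 394687.81

Let C be the CIF value. C = FCA price + pre-shipment costs + freight + 0.46% × C
C − 0.46% × C = 388193.36 + 519.17 + 4159.72
0.9954 × C = 392872.25
C = 392872.25 / 0.9954 = 394687.81
Insurance premium = 0.46% × 394687.81 = 1815.56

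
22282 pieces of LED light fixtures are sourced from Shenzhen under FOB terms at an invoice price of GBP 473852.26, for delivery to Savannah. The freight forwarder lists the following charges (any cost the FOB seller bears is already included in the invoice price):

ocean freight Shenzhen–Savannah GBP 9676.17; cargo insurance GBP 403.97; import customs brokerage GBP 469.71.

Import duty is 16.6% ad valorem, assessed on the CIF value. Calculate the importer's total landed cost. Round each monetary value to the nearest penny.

Total landed cost: GBP 564734.89

FOB: the seller bears costs until goods are on board at the origin port; the buyer bears freight, insurance and all costs thereafter.
CIF value = FOB price + freight + insurance = 473852.26 + 9676.17 + 403.97 = 483932.40
Import duty = 483932.40 × 16.6% = 80332.78
Buyer bears: freight 9676.17 + insurance 403.97 + brokerage 469.71 + duty 80332.78 = 90882.63
Landed cost = invoice 473852.26 + 90882.63 = 564734.89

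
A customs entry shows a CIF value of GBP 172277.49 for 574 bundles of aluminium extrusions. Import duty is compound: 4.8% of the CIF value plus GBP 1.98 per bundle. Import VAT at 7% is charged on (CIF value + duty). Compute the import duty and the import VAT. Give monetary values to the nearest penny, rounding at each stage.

Ad valorem component: 172277.49 × 4.8% = 8269.32
Specific component: 574 × 1.98 = 1136.52
Import duty = 8269.32 + 1136.52 = 9405.84
VAT base = CIF + duty = 172277.49 + 9405.84 = 181683.33
Import VAT = 181683.33 × 7% = 12717.83

Import duty: GBP 9405.84; import VAT: GBP 12717.83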